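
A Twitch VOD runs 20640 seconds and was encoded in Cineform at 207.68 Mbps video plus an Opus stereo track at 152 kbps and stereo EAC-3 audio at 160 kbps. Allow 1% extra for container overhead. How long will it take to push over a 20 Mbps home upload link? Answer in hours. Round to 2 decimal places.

60.22 hours

Audio total: 152 + 160 = 312 kbps = 0.312 Mbps.
Total bitrate: 207.992 Mbps.
File: 207.992 Mbps × 20640 s = 4292954.9 Mb.
With 1% container overhead: ×1.01. → 4335884.4 Mb.
At 20 Mbps: 4335884.4 / 20 = 216794.2 s ≈ 60.2 hours.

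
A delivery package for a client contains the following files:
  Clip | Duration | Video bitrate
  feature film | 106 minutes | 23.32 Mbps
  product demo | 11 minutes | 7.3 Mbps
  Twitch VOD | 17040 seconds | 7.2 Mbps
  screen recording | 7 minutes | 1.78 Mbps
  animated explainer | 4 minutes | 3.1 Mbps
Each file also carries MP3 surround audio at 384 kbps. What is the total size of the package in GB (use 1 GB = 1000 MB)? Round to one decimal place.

Audio: 384 kbps = 0.384 Mbps.
feature film: 23.704 Mbps × 6360 s = 150757.4 Mb
product demo: 7.684 Mbps × 660 s = 5071.4 Mb
Twitch VOD: 7.584 Mbps × 17040 s = 129231.4 Mb
screen recording: 2.164 Mbps × 420 s = 908.9 Mb
animated explainer: 3.484 Mbps × 240 s = 836.2 Mb
Total: 286805.3 Mb = 35850.7 MB.
= 35.85 GB.

35.9 GB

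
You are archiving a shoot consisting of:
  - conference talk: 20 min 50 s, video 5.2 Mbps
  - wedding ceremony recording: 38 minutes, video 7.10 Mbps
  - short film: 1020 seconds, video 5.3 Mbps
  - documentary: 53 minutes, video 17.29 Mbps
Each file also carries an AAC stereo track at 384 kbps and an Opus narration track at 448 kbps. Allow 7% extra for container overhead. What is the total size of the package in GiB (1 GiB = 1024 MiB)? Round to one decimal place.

Audio total: 384 + 448 = 832 kbps = 0.832 Mbps.
conference talk: 6.032 Mbps × 1250 s × 1.07 = 8067.8 Mb
wedding ceremony recording: 7.932 Mbps × 2280 s × 1.07 = 19350.9 Mb
short film: 6.132 Mbps × 1020 s × 1.07 = 6692.5 Mb
documentary: 18.122 Mbps × 3180 s × 1.07 = 61661.9 Mb
Total: 95773.1 Mb = 11971.6 MB.
= 11.15 GiB.

11.1 GiB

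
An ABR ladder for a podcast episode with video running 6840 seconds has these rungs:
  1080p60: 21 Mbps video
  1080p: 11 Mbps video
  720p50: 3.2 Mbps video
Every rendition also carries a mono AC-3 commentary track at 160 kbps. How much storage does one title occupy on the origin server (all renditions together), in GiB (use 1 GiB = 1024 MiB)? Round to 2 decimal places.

28.41 GiB

Audio: 160 kbps = 0.160 Mbps.
Sum of rendition bitrates: (21+0.160) + (11+0.160) + (3.2+0.160) = 35.680 Mbps.
× 6840 s = 244,051 Mb = 30,506 MB = 28.41 GiB.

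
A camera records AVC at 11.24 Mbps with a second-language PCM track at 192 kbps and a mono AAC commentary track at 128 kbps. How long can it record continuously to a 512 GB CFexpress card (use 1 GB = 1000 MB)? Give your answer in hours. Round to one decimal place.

98.4 hours

Audio total: 192 + 128 = 320 kbps = 0.320 Mbps.
Total bitrate: 11.24 + 0.320 = 11.560 Mbps.
Capacity: 512 GB = 4,096,000 Mb.
Recording time: 4,096,000 / 11.560 = 354,325 s ≈ 98.4 hours.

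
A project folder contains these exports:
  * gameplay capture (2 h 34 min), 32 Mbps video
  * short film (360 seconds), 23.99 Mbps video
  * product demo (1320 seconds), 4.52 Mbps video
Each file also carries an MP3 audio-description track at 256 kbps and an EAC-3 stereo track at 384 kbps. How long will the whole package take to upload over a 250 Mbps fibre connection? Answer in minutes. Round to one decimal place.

Audio total: 256 + 384 = 640 kbps = 0.640 Mbps.
gameplay capture: 32.640 Mbps × 9240 s = 301593.6 Mb
short film: 24.630 Mbps × 360 s = 8866.8 Mb
product demo: 5.160 Mbps × 1320 s = 6811.2 Mb
Total: 317271.6 Mb = 39658.9 MB.
At 250 Mbps: 317271.6 / 250 = 1269 s ≈ 21.2 minutes.

21.2 minutes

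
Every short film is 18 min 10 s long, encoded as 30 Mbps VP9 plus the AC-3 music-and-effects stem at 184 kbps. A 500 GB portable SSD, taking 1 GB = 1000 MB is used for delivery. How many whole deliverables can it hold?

18 min 10 s = 1090 s
Audio: 184 kbps = 0.184 Mbps.
Total bitrate: 30.184 Mbps.
Per item: 30.184 Mbps × 1090 s = 32,901 Mb = 4,113 MB.
Capacity: 500 GB = 4,000,000 Mb; 121.58 items → 121 complete.

121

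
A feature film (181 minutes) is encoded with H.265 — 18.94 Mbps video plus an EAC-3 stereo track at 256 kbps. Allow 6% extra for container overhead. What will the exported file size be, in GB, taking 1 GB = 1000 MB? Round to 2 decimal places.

27.62 GB

181 min = 10860 s
Audio: 256 kbps = 0.256 Mbps.
Total bitrate: 18.94 + 0.256 = 19.196 Mbps.
Stream data: 19.196 Mbps × 10860 s = 208468.6 Mb.
With 6% container overhead: ×1.06.
220,977 Mb ÷ 8 = 27,622 MB → 27.62 GB.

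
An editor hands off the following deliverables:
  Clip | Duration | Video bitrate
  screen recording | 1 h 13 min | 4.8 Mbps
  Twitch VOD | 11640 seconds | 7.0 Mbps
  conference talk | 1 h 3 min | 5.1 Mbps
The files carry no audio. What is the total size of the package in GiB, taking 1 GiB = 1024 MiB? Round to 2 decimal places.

screen recording: 4.800 Mbps × 4380 s = 21024.0 Mb
Twitch VOD: 7.000 Mbps × 11640 s = 81480.0 Mb
conference talk: 5.100 Mbps × 3780 s = 19278.0 Mb
Total: 121782.0 Mb = 15222.8 MB.
= 14.18 GiB.

14.18 GiB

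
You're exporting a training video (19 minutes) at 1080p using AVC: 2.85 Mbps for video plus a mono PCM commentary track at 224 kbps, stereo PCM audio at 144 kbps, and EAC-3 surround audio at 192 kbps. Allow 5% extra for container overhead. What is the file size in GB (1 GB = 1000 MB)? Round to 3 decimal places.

19 min = 1140 s
Audio total: 224 + 144 + 192 = 560 kbps = 0.560 Mbps.
Total bitrate: 2.85 + 0.560 = 3.410 Mbps.
Stream data: 3.410 Mbps × 1140 s = 3887.4 Mb.
With 5% container overhead: ×1.05.
4,082 Mb ÷ 8 = 510.2 MB → 0.5102 GB.

0.510 GB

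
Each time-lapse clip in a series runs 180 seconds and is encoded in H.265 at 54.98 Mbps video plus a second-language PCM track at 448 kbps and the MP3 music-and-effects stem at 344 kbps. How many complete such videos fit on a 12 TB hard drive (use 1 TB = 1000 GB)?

Audio total: 448 + 344 = 792 kbps = 0.792 Mbps.
Total bitrate: 55.772 Mbps.
Per item: 55.772 Mbps × 180 s = 10,039 Mb = 1,255 MB.
Capacity: 12 TB = 96,000,000 Mb; 9562.74 items → 9562 complete.

9562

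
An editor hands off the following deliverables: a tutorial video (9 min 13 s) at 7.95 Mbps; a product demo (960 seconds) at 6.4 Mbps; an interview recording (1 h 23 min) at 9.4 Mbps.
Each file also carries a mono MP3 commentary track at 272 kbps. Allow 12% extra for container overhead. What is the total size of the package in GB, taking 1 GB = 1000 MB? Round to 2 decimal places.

8.28 GB

Audio: 272 kbps = 0.272 Mbps.
tutorial video: 8.222 Mbps × 553 s × 1.12 = 5092.4 Mb
product demo: 6.672 Mbps × 960 s × 1.12 = 7173.7 Mb
interview recording: 9.672 Mbps × 4980 s × 1.12 = 53946.5 Mb
Total: 66212.7 Mb = 8276.6 MB.
= 8.277 GB.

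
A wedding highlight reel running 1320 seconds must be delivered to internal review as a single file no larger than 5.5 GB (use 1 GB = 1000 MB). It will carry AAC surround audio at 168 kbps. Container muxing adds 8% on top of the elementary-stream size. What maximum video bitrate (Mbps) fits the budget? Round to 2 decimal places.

Budget: 5.5 GB = 44000.0 Mb.
Stream payload after overhead: 44000.0 / 1.08 = 40740.7 Mb.
Total bitrate budget: 40740.7 Mb / 1320 s = 30.864 Mbps.
Audio: 168 kbps = 0.168 Mbps.
Video: 30.864 − 0.168 = 30.696 Mbps.

30.70 Mbps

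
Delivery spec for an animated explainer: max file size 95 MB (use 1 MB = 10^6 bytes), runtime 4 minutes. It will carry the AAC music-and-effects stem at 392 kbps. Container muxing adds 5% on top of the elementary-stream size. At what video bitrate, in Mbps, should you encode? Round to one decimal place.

Budget: 95 MB = 760.0 Mb.
Stream payload after overhead: 760.0 / 1.05 = 723.8 Mb.
4 min = 240 s
Total bitrate budget: 723.8 Mb / 240 s = 3.016 Mbps.
Audio: 392 kbps = 0.392 Mbps.
Video: 3.016 − 0.392 = 2.624 Mbps.

2.6 Mbps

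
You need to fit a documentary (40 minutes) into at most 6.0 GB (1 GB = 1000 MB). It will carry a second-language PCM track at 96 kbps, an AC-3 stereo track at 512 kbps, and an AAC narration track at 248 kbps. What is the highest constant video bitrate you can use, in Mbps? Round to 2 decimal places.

Budget: 6.0 GB = 48000.0 Mb.
40 min = 2400 s
Total bitrate budget: 48000.0 Mb / 2400 s = 20.000 Mbps.
Audio total: 96 + 512 + 248 = 856 kbps = 0.856 Mbps.
Video: 20.000 − 0.856 = 19.144 Mbps.

19.14 Mbps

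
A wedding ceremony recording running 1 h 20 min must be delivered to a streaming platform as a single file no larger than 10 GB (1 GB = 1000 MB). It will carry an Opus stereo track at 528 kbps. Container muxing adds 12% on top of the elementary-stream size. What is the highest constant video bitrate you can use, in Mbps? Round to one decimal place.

14.4 Mbps

Budget: 10 GB = 80000.0 Mb.
Stream payload after overhead: 80000.0 / 1.12 = 71428.6 Mb.
1 h 20 min = 80 min = 4800 s
Total bitrate budget: 71428.6 Mb / 4800 s = 14.881 Mbps.
Audio: 528 kbps = 0.528 Mbps.
Video: 14.881 − 0.528 = 14.353 Mbps.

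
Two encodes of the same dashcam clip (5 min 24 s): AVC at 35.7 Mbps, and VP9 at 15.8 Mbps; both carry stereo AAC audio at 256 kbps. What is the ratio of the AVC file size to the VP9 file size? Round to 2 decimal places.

2.24

5 min 24 s = 324 s
Audio: 256 kbps = 0.256 Mbps.
AVC: 35.956 Mbps × 324 s = 11649.7 Mb = 1.356 GiB.
VP9: 16.056 Mbps × 324 s = 5202.1 Mb = 0.606 GiB.
Ratio: 1.356 / 0.606 = 2.239.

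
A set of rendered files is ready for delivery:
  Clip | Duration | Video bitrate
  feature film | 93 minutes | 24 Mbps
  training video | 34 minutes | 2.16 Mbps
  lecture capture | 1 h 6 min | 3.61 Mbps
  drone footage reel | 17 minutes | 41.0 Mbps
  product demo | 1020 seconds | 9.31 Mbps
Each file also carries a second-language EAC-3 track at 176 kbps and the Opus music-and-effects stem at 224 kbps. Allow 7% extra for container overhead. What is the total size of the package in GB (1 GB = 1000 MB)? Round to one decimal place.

28.0 GB

Audio total: 176 + 224 = 400 kbps = 0.400 Mbps.
feature film: 24.400 Mbps × 5580 s × 1.07 = 145682.6 Mb
training video: 2.560 Mbps × 2040 s × 1.07 = 5588.0 Mb
lecture capture: 4.010 Mbps × 3960 s × 1.07 = 16991.2 Mb
drone footage reel: 41.400 Mbps × 1020 s × 1.07 = 45184.0 Mb
product demo: 9.710 Mbps × 1020 s × 1.07 = 10597.5 Mb
Total: 224043.2 Mb = 28005.4 MB.
= 28.01 GB.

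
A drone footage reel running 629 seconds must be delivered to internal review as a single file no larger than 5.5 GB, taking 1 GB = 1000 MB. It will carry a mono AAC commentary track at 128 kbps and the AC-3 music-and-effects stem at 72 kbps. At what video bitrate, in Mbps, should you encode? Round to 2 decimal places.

69.75 Mbps

Budget: 5.5 GB = 44000.0 Mb.
Total bitrate budget: 44000.0 Mb / 629 s = 69.952 Mbps.
Audio total: 128 + 72 = 200 kbps = 0.200 Mbps.
Video: 69.952 − 0.200 = 69.752 Mbps.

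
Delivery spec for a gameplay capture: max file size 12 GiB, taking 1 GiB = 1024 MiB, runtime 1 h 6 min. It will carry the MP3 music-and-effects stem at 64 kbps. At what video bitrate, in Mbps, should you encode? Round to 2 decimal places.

Budget: 12 GiB = 103079.2 Mb.
1 h 6 min = 66 min = 3960 s
Total bitrate budget: 103079.2 Mb / 3960 s = 26.030 Mbps.
Audio: 64 kbps = 0.064 Mbps.
Video: 26.030 − 0.064 = 25.966 Mbps.

25.97 Mbps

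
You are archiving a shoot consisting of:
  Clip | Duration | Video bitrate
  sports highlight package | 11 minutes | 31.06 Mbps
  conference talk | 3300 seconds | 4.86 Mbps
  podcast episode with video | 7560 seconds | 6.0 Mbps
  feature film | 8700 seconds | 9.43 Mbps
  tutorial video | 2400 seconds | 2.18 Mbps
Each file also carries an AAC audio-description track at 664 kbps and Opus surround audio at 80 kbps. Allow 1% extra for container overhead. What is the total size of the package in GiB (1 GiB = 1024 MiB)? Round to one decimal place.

21.9 GiB

Audio total: 664 + 80 = 744 kbps = 0.744 Mbps.
sports highlight package: 31.804 Mbps × 660 s × 1.01 = 21200.5 Mb
conference talk: 5.604 Mbps × 3300 s × 1.01 = 18678.1 Mb
podcast episode with video: 6.744 Mbps × 7560 s × 1.01 = 51494.5 Mb
feature film: 10.174 Mbps × 8700 s × 1.01 = 89398.9 Mb
tutorial video: 2.924 Mbps × 2400 s × 1.01 = 7087.8 Mb
Total: 187859.9 Mb = 23482.5 MB.
= 21.87 GiB.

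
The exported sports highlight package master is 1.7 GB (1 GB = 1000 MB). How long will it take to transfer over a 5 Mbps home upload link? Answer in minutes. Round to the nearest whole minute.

45 minutes

File: 1.7 GB = 13600.0 Mb.
At 5 Mbps: 13600.0 / 5 = 2720.0 s ≈ 45.3 minutes.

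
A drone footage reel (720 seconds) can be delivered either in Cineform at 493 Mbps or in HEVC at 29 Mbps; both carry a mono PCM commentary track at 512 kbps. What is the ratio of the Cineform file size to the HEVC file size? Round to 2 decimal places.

16.72

Audio: 512 kbps = 0.512 Mbps.
Cineform: 493.512 Mbps × 720 s = 355328.6 Mb = 44.416 GB.
HEVC: 29.512 Mbps × 720 s = 21248.6 Mb = 2.656 GB.
Ratio: 44.416 / 2.656 = 16.722.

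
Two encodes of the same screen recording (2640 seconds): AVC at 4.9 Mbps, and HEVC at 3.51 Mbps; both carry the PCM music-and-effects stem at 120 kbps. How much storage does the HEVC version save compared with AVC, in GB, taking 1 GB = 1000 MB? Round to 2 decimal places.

0.46 GB

Audio: 120 kbps = 0.120 Mbps.
AVC: 5.020 Mbps × 2640 s = 13252.8 Mb = 1.657 GB.
HEVC: 3.630 Mbps × 2640 s = 9583.2 Mb = 1.198 GB.
Saving: 1.657 − 1.198 = 0.459 GB.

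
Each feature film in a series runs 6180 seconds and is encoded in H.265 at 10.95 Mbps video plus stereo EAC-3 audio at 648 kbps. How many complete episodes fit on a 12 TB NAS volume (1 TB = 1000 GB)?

1339

Audio: 648 kbps = 0.648 Mbps.
Total bitrate: 11.598 Mbps.
Per item: 11.598 Mbps × 6180 s = 71,676 Mb = 8,959 MB.
Capacity: 12 TB = 96,000,000 Mb; 1339.37 items → 1339 complete.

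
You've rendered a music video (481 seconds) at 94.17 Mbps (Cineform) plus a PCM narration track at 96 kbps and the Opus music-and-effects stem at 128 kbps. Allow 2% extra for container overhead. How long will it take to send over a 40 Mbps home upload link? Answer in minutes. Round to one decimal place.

19.3 minutes

Audio total: 96 + 128 = 224 kbps = 0.224 Mbps.
Total bitrate: 94.394 Mbps.
File: 94.394 Mbps × 481 s = 45403.5 Mb.
With 2% container overhead: ×1.02. → 46311.6 Mb.
At 40 Mbps: 46311.6 / 40 = 1157.8 s ≈ 19.3 minutes.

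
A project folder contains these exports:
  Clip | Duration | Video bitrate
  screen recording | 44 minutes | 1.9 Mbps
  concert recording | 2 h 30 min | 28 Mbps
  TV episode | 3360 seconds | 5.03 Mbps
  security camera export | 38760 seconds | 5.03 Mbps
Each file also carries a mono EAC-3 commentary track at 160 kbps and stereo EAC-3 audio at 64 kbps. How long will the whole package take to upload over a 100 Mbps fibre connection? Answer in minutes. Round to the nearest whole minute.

Audio total: 160 + 64 = 224 kbps = 0.224 Mbps.
screen recording: 2.124 Mbps × 2640 s = 5607.4 Mb
concert recording: 28.224 Mbps × 9000 s = 254016.0 Mb
TV episode: 5.254 Mbps × 3360 s = 17653.4 Mb
security camera export: 5.254 Mbps × 38760 s = 203645.0 Mb
Total: 480921.8 Mb = 60115.2 MB.
At 100 Mbps: 480921.8 / 100 = 4809 s ≈ 80.2 minutes.

80 minutes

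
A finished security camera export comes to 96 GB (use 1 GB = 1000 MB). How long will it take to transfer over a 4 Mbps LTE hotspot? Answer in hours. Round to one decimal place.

File: 96 GB = 768000.0 Mb.
At 4 Mbps: 768000.0 / 4 = 192000.0 s ≈ 53.3 hours.

53.3 hours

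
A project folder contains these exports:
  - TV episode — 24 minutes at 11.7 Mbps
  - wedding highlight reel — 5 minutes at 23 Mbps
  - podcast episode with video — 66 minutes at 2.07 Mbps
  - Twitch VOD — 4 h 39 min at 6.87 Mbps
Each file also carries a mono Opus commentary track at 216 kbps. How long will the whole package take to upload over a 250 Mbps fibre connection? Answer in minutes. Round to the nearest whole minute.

Audio: 216 kbps = 0.216 Mbps.
TV episode: 11.916 Mbps × 1440 s = 17159.0 Mb
wedding highlight reel: 23.216 Mbps × 300 s = 6964.8 Mb
podcast episode with video: 2.286 Mbps × 3960 s = 9052.6 Mb
Twitch VOD: 7.086 Mbps × 16740 s = 118619.6 Mb
Total: 151796.0 Mb = 18974.5 MB.
At 250 Mbps: 151796.0 / 250 = 607 s ≈ 10.1 minutes.

10 minutes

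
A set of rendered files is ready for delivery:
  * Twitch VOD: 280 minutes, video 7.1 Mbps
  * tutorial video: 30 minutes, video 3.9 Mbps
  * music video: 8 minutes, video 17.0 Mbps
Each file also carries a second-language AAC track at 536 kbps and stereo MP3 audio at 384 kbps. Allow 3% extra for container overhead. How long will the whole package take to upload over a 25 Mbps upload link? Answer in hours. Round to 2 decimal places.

Audio total: 536 + 384 = 920 kbps = 0.920 Mbps.
Twitch VOD: 8.020 Mbps × 16800 s × 1.03 = 138778.1 Mb
tutorial video: 4.820 Mbps × 1800 s × 1.03 = 8936.3 Mb
music video: 17.920 Mbps × 480 s × 1.03 = 8859.6 Mb
Total: 156574.0 Mb = 19571.8 MB.
At 25 Mbps: 156574.0 / 25 = 6263 s ≈ 1.74 hours.

1.74 hours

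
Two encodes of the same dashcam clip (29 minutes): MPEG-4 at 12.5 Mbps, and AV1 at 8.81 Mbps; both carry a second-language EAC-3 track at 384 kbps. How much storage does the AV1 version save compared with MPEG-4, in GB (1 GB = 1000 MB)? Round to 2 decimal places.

29 min = 1740 s
Audio: 384 kbps = 0.384 Mbps.
MPEG-4: 12.884 Mbps × 1740 s = 22418.2 Mb = 2.802 GB.
AV1: 9.194 Mbps × 1740 s = 15997.6 Mb = 2.000 GB.
Saving: 2.802 − 2.000 = 0.803 GB.

0.80 GB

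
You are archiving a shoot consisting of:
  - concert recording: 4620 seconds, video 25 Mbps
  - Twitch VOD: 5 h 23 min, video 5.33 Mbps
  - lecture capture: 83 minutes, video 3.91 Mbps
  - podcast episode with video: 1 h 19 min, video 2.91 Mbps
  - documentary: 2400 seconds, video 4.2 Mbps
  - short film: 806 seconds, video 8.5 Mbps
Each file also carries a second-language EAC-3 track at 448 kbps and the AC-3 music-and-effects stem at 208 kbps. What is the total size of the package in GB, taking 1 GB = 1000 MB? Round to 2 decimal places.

Audio total: 448 + 208 = 656 kbps = 0.656 Mbps.
concert recording: 25.656 Mbps × 4620 s = 118530.7 Mb
Twitch VOD: 5.986 Mbps × 19380 s = 116008.7 Mb
lecture capture: 4.566 Mbps × 4980 s = 22738.7 Mb
podcast episode with video: 3.566 Mbps × 4740 s = 16902.8 Mb
documentary: 4.856 Mbps × 2400 s = 11654.4 Mb
short film: 9.156 Mbps × 806 s = 7379.7 Mb
Total: 293215.1 Mb = 36651.9 MB.
= 36.65 GB.

36.65 GB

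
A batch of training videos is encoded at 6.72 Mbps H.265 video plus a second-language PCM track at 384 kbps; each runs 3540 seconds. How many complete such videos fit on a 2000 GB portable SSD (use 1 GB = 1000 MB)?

Audio: 384 kbps = 0.384 Mbps.
Total bitrate: 7.104 Mbps.
Per item: 7.104 Mbps × 3540 s = 25,148 Mb = 3,144 MB.
Capacity: 2000 GB = 16,000,000 Mb; 636.23 items → 636 complete.

636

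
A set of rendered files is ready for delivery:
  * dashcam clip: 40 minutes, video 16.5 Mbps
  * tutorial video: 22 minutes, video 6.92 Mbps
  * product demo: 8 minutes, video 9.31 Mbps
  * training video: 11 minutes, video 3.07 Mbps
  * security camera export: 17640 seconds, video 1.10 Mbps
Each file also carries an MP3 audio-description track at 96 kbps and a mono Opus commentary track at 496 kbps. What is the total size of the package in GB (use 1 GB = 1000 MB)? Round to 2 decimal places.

10.99 GB

Audio total: 96 + 496 = 592 kbps = 0.592 Mbps.
dashcam clip: 17.092 Mbps × 2400 s = 41020.8 Mb
tutorial video: 7.512 Mbps × 1320 s = 9915.8 Mb
product demo: 9.902 Mbps × 480 s = 4753.0 Mb
training video: 3.662 Mbps × 660 s = 2416.9 Mb
security camera export: 1.692 Mbps × 17640 s = 29846.9 Mb
Total: 87953.4 Mb = 10994.2 MB.
= 10.99 GB.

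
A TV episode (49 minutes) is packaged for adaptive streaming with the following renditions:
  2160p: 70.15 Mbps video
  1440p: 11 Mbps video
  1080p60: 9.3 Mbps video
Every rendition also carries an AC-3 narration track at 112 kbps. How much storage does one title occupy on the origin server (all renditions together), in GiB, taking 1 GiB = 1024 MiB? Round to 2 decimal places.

49 min = 2940 s
Audio: 112 kbps = 0.112 Mbps.
Sum of rendition bitrates: (70.15+0.112) + (11+0.112) + (9.3+0.112) = 90.786 Mbps.
× 2940 s = 266,911 Mb = 33,364 MB = 31.07 GiB.

31.07 GiB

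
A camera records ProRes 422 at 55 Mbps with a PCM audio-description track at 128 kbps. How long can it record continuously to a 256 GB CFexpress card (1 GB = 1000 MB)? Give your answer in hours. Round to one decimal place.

10.3 hours

Audio: 128 kbps = 0.128 Mbps.
Total bitrate: 55 + 0.128 = 55.128 Mbps.
Capacity: 256 GB = 2,048,000 Mb.
Recording time: 2,048,000 / 55.128 = 37,150 s ≈ 10.3 hours.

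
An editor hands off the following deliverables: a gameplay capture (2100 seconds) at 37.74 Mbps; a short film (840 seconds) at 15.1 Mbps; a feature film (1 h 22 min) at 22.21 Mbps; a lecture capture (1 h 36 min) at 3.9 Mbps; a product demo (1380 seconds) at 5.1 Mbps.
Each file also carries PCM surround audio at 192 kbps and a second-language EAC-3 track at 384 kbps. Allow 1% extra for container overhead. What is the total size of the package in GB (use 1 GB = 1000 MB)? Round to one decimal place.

30.2 GB

Audio total: 192 + 384 = 576 kbps = 0.576 Mbps.
gameplay capture: 38.316 Mbps × 2100 s × 1.01 = 81268.2 Mb
short film: 15.676 Mbps × 840 s × 1.01 = 13299.5 Mb
feature film: 22.786 Mbps × 4920 s × 1.01 = 113228.2 Mb
lecture capture: 4.476 Mbps × 5760 s × 1.01 = 26039.6 Mb
product demo: 5.676 Mbps × 1380 s × 1.01 = 7911.2 Mb
Total: 241746.7 Mb = 30218.3 MB.
= 30.22 GB.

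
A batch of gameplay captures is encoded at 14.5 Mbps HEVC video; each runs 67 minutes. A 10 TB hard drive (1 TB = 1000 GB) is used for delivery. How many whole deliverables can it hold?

67 min = 4020 s
Per item: 14.500 Mbps × 4020 s = 58,290 Mb = 7,286 MB.
Capacity: 10 TB = 80,000,000 Mb; 1372.45 items → 1372 complete.

1372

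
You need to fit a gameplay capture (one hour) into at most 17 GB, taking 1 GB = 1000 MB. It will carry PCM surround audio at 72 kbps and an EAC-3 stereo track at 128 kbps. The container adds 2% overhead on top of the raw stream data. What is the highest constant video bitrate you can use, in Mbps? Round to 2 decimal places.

36.84 Mbps

Budget: 17 GB = 136000.0 Mb.
Stream payload after overhead: 136000.0 / 1.02 = 133333.3 Mb.
1 h = 3600 s
Total bitrate budget: 133333.3 Mb / 3600 s = 37.037 Mbps.
Audio total: 72 + 128 = 200 kbps = 0.200 Mbps.
Video: 37.037 − 0.200 = 36.837 Mbps.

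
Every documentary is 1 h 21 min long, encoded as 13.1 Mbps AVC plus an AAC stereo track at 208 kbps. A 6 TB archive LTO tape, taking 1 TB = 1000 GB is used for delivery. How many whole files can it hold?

1 h 21 min = 81 min = 4860 s
Audio: 208 kbps = 0.208 Mbps.
Total bitrate: 13.308 Mbps.
Per item: 13.308 Mbps × 4860 s = 64,677 Mb = 8,085 MB.
Capacity: 6 TB = 48,000,000 Mb; 742.15 items → 742 complete.

742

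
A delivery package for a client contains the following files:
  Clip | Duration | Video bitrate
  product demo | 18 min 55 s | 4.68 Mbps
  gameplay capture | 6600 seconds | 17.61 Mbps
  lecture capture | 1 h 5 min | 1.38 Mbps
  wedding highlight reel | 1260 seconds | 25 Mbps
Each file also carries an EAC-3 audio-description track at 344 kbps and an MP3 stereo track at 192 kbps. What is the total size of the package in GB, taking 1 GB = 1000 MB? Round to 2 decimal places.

Audio total: 344 + 192 = 536 kbps = 0.536 Mbps.
product demo: 5.216 Mbps × 1135 s = 5920.2 Mb
gameplay capture: 18.146 Mbps × 6600 s = 119763.6 Mb
lecture capture: 1.916 Mbps × 3900 s = 7472.4 Mb
wedding highlight reel: 25.536 Mbps × 1260 s = 32175.4 Mb
Total: 165331.5 Mb = 20666.4 MB.
= 20.67 GB.

20.67 GB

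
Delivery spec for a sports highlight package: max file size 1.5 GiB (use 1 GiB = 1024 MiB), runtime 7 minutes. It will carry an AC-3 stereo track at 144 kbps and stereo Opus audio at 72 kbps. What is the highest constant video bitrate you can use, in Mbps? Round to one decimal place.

Budget: 1.5 GiB = 12884.9 Mb.
7 min = 420 s
Total bitrate budget: 12884.9 Mb / 420 s = 30.678 Mbps.
Audio total: 144 + 72 = 216 kbps = 0.216 Mbps.
Video: 30.678 − 0.216 = 30.462 Mbps.

30.5 Mbps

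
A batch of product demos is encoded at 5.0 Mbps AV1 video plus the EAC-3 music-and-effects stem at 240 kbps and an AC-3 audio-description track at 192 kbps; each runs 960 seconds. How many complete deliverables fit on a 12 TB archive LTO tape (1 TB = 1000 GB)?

18409

Audio total: 240 + 192 = 432 kbps = 0.432 Mbps.
Total bitrate: 5.432 Mbps.
Per item: 5.432 Mbps × 960 s = 5,215 Mb = 651.8 MB.
Capacity: 12 TB = 96,000,000 Mb; 18409.43 items → 18409 complete.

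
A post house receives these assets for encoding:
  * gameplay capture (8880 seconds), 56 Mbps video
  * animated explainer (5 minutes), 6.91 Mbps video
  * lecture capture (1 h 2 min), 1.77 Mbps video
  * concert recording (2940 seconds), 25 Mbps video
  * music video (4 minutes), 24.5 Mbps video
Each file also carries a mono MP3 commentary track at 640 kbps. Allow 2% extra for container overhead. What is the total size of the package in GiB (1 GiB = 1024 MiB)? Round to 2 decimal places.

Audio: 640 kbps = 0.640 Mbps.
gameplay capture: 56.640 Mbps × 8880 s × 1.02 = 513022.5 Mb
animated explainer: 7.550 Mbps × 300 s × 1.02 = 2310.3 Mb
lecture capture: 2.410 Mbps × 3720 s × 1.02 = 9144.5 Mb
concert recording: 25.640 Mbps × 2940 s × 1.02 = 76889.2 Mb
music video: 25.140 Mbps × 240 s × 1.02 = 6154.3 Mb
Total: 607520.8 Mb = 75940.1 MB.
= 70.72 GiB.

70.72 GiB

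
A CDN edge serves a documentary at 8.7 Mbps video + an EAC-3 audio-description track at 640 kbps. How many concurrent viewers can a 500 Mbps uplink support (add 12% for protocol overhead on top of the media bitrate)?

47

Audio: 640 kbps = 0.640 Mbps.
Per-viewer media rate: 9.340 Mbps.
On the wire with 12% overhead: 10.461 Mbps.
500 Mbps = 500.0 Mbps; 500.0 / 10.461 = 47.80 → 47 viewers.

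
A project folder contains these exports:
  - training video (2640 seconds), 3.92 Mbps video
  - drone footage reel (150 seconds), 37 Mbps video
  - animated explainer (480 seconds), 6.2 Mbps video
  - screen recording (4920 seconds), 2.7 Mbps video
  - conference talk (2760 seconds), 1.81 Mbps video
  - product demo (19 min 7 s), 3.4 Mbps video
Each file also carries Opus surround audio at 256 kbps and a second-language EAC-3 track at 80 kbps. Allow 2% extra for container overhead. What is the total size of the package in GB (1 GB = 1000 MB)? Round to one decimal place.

Audio total: 256 + 80 = 336 kbps = 0.336 Mbps.
training video: 4.256 Mbps × 2640 s × 1.02 = 11460.6 Mb
drone footage reel: 37.336 Mbps × 150 s × 1.02 = 5712.4 Mb
animated explainer: 6.536 Mbps × 480 s × 1.02 = 3200.0 Mb
screen recording: 3.036 Mbps × 4920 s × 1.02 = 15235.9 Mb
conference talk: 2.146 Mbps × 2760 s × 1.02 = 6041.4 Mb
product demo: 3.736 Mbps × 1147 s × 1.02 = 4370.9 Mb
Total: 46021.2 Mb = 5752.6 MB.
= 5.753 GB.

5.8 GB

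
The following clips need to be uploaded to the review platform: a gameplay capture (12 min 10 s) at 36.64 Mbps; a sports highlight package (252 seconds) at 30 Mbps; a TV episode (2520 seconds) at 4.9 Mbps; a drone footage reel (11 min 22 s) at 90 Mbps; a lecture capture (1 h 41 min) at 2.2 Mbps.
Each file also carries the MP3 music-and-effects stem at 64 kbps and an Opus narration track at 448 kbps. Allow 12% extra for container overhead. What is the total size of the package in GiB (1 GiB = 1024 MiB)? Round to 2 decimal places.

Audio total: 64 + 448 = 512 kbps = 0.512 Mbps.
gameplay capture: 37.152 Mbps × 730 s × 1.12 = 30375.5 Mb
sports highlight package: 30.512 Mbps × 252 s × 1.12 = 8611.7 Mb
TV episode: 5.412 Mbps × 2520 s × 1.12 = 15274.8 Mb
drone footage reel: 90.512 Mbps × 682 s × 1.12 = 69136.7 Mb
lecture capture: 2.712 Mbps × 6060 s × 1.12 = 18406.9 Mb
Total: 141805.6 Mb = 17725.7 MB.
= 16.51 GiB.

16.51 GiB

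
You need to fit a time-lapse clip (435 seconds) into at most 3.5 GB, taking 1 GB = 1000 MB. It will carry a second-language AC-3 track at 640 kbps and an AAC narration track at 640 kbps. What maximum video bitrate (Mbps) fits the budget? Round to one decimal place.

Budget: 3.5 GB = 28000.0 Mb.
Total bitrate budget: 28000.0 Mb / 435 s = 64.368 Mbps.
Audio total: 640 + 640 = 1280 kbps = 1.280 Mbps.
Video: 64.368 − 1.280 = 63.088 Mbps.

63.1 Mbps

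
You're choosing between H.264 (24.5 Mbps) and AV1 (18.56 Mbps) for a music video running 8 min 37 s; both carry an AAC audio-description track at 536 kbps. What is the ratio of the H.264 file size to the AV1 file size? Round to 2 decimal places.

8 min 37 s = 517 s
Audio: 536 kbps = 0.536 Mbps.
H.264: 25.036 Mbps × 517 s = 12943.6 Mb = 1.618 GB.
AV1: 19.096 Mbps × 517 s = 9872.6 Mb = 1.234 GB.
Ratio: 1.618 / 1.234 = 1.311.

1.31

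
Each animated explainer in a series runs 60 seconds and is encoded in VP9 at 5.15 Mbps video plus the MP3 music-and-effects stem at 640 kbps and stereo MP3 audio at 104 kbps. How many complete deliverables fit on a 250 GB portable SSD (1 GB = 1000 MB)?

Audio total: 640 + 104 = 744 kbps = 0.744 Mbps.
Total bitrate: 5.894 Mbps.
Per item: 5.894 Mbps × 60 s = 353.6 Mb = 44.20 MB.
Capacity: 250 GB = 2,000,000 Mb; 5655.47 items → 5655 complete.

5655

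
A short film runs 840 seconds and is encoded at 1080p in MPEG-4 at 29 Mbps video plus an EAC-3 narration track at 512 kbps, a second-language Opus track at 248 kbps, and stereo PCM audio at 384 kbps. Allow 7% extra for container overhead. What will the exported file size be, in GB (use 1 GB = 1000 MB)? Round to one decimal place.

3.4 GB

Audio total: 512 + 248 + 384 = 1144 kbps = 1.144 Mbps.
Total bitrate: 29 + 1.144 = 30.144 Mbps.
Stream data: 30.144 Mbps × 840 s = 25321.0 Mb.
With 7% container overhead: ×1.07.
27,093 Mb ÷ 8 = 3,387 MB → 3.387 GB.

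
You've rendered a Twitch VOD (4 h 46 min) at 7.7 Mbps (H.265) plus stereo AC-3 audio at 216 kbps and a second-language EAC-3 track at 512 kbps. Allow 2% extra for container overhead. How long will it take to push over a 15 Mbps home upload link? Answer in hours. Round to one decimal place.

4 h 46 min = 286 min = 17160 s
Audio total: 216 + 512 = 728 kbps = 0.728 Mbps.
Total bitrate: 8.428 Mbps.
File: 8.428 Mbps × 17160 s = 144624.5 Mb.
With 2% container overhead: ×1.02. → 147517.0 Mb.
At 15 Mbps: 147517.0 / 15 = 9834.5 s ≈ 2.73 hours.

2.7 hours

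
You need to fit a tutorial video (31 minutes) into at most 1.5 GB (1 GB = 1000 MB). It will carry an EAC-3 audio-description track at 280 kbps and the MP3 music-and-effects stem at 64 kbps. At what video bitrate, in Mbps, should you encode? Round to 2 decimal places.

6.11 Mbps

Budget: 1.5 GB = 12000.0 Mb.
31 min = 1860 s
Total bitrate budget: 12000.0 Mb / 1860 s = 6.452 Mbps.
Audio total: 280 + 64 = 344 kbps = 0.344 Mbps.
Video: 6.452 − 0.344 = 6.108 Mbps.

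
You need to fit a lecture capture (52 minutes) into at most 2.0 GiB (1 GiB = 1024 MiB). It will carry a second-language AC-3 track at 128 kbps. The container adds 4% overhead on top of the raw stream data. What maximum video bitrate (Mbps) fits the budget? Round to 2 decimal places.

Budget: 2.0 GiB = 17179.9 Mb.
Stream payload after overhead: 17179.9 / 1.04 = 16519.1 Mb.
52 min = 3120 s
Total bitrate budget: 16519.1 Mb / 3120 s = 5.295 Mbps.
Audio: 128 kbps = 0.128 Mbps.
Video: 5.295 − 0.128 = 5.167 Mbps.

5.17 Mbps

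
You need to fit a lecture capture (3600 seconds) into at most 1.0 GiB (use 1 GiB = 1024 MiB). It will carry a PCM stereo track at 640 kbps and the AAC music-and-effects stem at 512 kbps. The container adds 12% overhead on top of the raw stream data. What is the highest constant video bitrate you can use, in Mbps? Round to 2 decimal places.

0.98 Mbps

Budget: 1.0 GiB = 8589.9 Mb.
Stream payload after overhead: 8589.9 / 1.12 = 7669.6 Mb.
Total bitrate budget: 7669.6 Mb / 3600 s = 2.130 Mbps.
Audio total: 640 + 512 = 1152 kbps = 1.152 Mbps.
Video: 2.130 − 1.152 = 0.978 Mbps.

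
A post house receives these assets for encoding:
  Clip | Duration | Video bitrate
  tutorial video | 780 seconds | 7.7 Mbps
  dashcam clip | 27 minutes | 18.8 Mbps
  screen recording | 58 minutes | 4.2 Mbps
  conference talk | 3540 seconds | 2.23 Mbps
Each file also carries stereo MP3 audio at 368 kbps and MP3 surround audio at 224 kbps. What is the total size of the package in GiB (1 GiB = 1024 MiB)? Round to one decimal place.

7.5 GiB

Audio total: 368 + 224 = 592 kbps = 0.592 Mbps.
tutorial video: 8.292 Mbps × 780 s = 6467.8 Mb
dashcam clip: 19.392 Mbps × 1620 s = 31415.0 Mb
screen recording: 4.792 Mbps × 3480 s = 16676.2 Mb
conference talk: 2.822 Mbps × 3540 s = 9989.9 Mb
Total: 64548.8 Mb = 8068.6 MB.
= 7.514 GiB.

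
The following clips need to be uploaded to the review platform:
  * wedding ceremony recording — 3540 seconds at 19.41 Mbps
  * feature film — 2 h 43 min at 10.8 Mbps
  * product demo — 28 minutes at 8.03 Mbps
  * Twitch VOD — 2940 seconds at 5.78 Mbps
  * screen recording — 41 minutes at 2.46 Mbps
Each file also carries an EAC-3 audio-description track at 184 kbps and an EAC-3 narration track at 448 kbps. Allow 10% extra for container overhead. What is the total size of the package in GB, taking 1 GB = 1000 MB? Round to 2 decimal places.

30.77 GB

Audio total: 184 + 448 = 632 kbps = 0.632 Mbps.
wedding ceremony recording: 20.042 Mbps × 3540 s × 1.10 = 78043.5 Mb
feature film: 11.432 Mbps × 9780 s × 1.10 = 122985.5 Mb
product demo: 8.662 Mbps × 1680 s × 1.10 = 16007.4 Mb
Twitch VOD: 6.412 Mbps × 2940 s × 1.10 = 20736.4 Mb
screen recording: 3.092 Mbps × 2460 s × 1.10 = 8367.0 Mb
Total: 246139.7 Mb = 30767.5 MB.
= 30.77 GB.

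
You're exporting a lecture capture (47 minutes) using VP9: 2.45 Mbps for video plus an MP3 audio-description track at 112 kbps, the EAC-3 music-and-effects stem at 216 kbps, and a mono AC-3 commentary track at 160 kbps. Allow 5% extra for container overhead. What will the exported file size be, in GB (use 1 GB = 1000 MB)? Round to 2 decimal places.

47 min = 2820 s
Audio total: 112 + 216 + 160 = 488 kbps = 0.488 Mbps.
Total bitrate: 2.45 + 0.488 = 2.938 Mbps.
Stream data: 2.938 Mbps × 2820 s = 8285.2 Mb.
With 5% container overhead: ×1.05.
8,699 Mb ÷ 8 = 1,087 MB → 1.087 GB.

1.09 GB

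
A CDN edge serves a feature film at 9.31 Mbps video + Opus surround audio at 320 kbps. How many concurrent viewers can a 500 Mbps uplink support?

51

Audio: 320 kbps = 0.320 Mbps.
Per-viewer media rate: 9.630 Mbps.
500 Mbps = 500.0 Mbps; 500.0 / 9.630 = 51.92 → 51 viewers.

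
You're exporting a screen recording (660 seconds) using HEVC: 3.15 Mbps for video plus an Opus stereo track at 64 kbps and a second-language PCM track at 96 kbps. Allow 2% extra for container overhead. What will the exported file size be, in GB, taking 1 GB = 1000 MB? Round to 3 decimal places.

Audio total: 64 + 96 = 160 kbps = 0.160 Mbps.
Total bitrate: 3.15 + 0.160 = 3.310 Mbps.
Stream data: 3.310 Mbps × 660 s = 2184.6 Mb.
With 2% container overhead: ×1.02.
2,228 Mb ÷ 8 = 278.5 MB → 0.2785 GB.

0.279 GB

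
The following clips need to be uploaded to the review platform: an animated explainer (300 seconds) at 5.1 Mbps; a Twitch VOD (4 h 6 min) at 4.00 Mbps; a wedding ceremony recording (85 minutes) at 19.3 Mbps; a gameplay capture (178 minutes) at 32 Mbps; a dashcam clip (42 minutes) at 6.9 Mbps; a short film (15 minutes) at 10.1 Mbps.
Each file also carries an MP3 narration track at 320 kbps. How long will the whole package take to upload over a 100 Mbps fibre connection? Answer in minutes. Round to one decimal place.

Audio: 320 kbps = 0.320 Mbps.
animated explainer: 5.420 Mbps × 300 s = 1626.0 Mb
Twitch VOD: 4.320 Mbps × 14760 s = 63763.2 Mb
wedding ceremony recording: 19.620 Mbps × 5100 s = 100062.0 Mb
gameplay capture: 32.320 Mbps × 10680 s = 345177.6 Mb
dashcam clip: 7.220 Mbps × 2520 s = 18194.4 Mb
short film: 10.420 Mbps × 900 s = 9378.0 Mb
Total: 538201.2 Mb = 67275.1 MB.
At 100 Mbps: 538201.2 / 100 = 5382 s ≈ 89.7 minutes.

89.7 minutes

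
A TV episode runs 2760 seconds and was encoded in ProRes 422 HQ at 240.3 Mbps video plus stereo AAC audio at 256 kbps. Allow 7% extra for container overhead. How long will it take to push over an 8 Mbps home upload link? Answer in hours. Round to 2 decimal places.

Audio: 256 kbps = 0.256 Mbps.
Total bitrate: 240.556 Mbps.
File: 240.556 Mbps × 2760 s = 663934.6 Mb.
With 7% container overhead: ×1.07. → 710410.0 Mb.
At 8 Mbps: 710410.0 / 8 = 88801.2 s ≈ 24.7 hours.

24.67 hours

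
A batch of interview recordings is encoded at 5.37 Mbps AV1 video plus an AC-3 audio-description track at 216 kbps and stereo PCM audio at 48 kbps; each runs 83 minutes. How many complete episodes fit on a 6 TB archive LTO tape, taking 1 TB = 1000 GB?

83 min = 4980 s
Audio total: 216 + 48 = 264 kbps = 0.264 Mbps.
Total bitrate: 5.634 Mbps.
Per item: 5.634 Mbps × 4980 s = 28,057 Mb = 3,507 MB.
Capacity: 6 TB = 48,000,000 Mb; 1710.78 items → 1710 complete.

1710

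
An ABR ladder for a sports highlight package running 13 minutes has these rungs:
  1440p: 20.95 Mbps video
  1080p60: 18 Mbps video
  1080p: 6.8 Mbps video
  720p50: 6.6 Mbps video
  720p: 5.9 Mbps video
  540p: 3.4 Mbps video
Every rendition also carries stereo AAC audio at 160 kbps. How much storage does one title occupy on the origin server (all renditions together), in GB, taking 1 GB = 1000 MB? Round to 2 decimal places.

6.10 GB

13 min = 780 s
Audio: 160 kbps = 0.160 Mbps.
Sum of rendition bitrates: (20.95+0.160) + (18+0.160) + (6.8+0.160) + (6.6+0.160) + (5.9+0.160) + (3.4+0.160) = 62.610 Mbps.
× 780 s = 48,836 Mb = 6,104 MB = 6.104 GB.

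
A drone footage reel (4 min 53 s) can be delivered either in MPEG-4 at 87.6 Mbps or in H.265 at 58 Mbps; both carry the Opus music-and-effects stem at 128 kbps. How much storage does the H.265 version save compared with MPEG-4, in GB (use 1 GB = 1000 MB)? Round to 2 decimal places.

4 min 53 s = 293 s
Audio: 128 kbps = 0.128 Mbps.
MPEG-4: 87.728 Mbps × 293 s = 25704.3 Mb = 3.213 GB.
H.265: 58.128 Mbps × 293 s = 17031.5 Mb = 2.129 GB.
Saving: 3.213 − 2.129 = 1.084 GB.

1.08 GB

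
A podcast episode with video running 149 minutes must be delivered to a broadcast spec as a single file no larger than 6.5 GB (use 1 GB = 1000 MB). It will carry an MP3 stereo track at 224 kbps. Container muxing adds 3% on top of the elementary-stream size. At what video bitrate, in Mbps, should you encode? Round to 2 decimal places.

Budget: 6.5 GB = 52000.0 Mb.
Stream payload after overhead: 52000.0 / 1.03 = 50485.4 Mb.
149 min = 8940 s
Total bitrate budget: 50485.4 Mb / 8940 s = 5.647 Mbps.
Audio: 224 kbps = 0.224 Mbps.
Video: 5.647 − 0.224 = 5.423 Mbps.

5.42 Mbps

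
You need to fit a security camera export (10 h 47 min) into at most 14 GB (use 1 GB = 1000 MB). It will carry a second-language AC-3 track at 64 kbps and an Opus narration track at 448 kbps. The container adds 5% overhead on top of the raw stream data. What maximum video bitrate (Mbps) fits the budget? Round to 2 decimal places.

Budget: 14 GB = 112000.0 Mb.
Stream payload after overhead: 112000.0 / 1.05 = 106666.7 Mb.
10 h 47 min = 647 min = 38820 s
Total bitrate budget: 106666.7 Mb / 38820 s = 2.748 Mbps.
Audio total: 64 + 448 = 512 kbps = 0.512 Mbps.
Video: 2.748 − 0.512 = 2.236 Mbps.

2.24 Mbps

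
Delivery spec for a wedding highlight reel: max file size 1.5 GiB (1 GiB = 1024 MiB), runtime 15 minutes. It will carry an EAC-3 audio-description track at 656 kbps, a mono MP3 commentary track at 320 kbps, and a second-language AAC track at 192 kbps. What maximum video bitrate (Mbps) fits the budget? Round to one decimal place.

Budget: 1.5 GiB = 12884.9 Mb.
15 min = 900 s
Total bitrate budget: 12884.9 Mb / 900 s = 14.317 Mbps.
Audio total: 656 + 320 + 192 = 1168 kbps = 1.168 Mbps.
Video: 14.317 − 1.168 = 13.149 Mbps.

13.1 Mbps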